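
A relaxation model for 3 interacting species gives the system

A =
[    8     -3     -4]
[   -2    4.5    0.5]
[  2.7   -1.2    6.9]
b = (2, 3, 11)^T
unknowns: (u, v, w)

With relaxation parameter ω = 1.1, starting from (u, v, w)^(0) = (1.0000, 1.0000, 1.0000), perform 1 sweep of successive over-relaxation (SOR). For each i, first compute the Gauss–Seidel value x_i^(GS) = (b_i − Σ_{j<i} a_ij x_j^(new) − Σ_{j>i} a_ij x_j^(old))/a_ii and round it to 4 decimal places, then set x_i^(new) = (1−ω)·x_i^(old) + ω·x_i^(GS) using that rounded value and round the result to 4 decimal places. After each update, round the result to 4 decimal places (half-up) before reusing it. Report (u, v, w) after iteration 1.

(1.1375, 1.0672, 1.3682)

Iteration 1:
  u: GS value = (2 - (-3)·1.0000 - (-4)·1.0000) / (8) = 1.1250;  u ← (1−ω)·1.0000 + ω·1.1250 = 1.1375
  v: GS value = (3 - (-2)·1.1375 - (0.5)·1.0000) / (4.5) = 1.0611;  v ← (1−ω)·1.0000 + ω·1.0611 = 1.0672
  w: GS value = (11 - (2.7)·1.1375 - (-1.2)·1.0672) / (6.9) = 1.3347;  w ← (1−ω)·1.0000 + ω·1.3347 = 1.3682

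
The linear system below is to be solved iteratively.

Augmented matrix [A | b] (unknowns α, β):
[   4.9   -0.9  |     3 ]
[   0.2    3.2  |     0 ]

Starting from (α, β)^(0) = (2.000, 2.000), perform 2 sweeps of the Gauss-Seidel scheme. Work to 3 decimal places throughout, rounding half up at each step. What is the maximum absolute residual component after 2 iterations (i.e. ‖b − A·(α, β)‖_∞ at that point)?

0.021

Iteration 1:
  α = (3 - (-0.9)·2.000) / (4.9) = 0.980
  β = (0 - (0.2)·0.980) / (3.2) = -0.061
Iteration 2:
  α = (3 - (-0.9)·-0.061) / (4.9) = 0.601
  β = (0 - (0.2)·0.601) / (3.2) = -0.038
Residual b − A·x = (0.021, 0.001); ∞-norm = 0.021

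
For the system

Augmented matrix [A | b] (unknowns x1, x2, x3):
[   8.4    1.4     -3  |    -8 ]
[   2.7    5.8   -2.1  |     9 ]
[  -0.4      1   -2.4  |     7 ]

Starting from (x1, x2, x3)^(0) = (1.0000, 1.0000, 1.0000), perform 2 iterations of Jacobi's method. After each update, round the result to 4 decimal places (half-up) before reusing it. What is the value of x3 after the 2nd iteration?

Iteration 1:
  x1 = (-8 - (1.4)·1.0000 - (-3)·1.0000) / (8.4) = -0.7619
  x2 = (9 - (2.7)·1.0000 - (-2.1)·1.0000) / (5.8) = 1.4483
  x3 = (7 - (-0.4)·1.0000 - (1)·1.0000) / (-2.4) = -2.6667
Iteration 2:
  x1 = (-8 - (1.4)·1.4483 - (-3)·-2.6667) / (8.4) = -2.1462
  x2 = (9 - (2.7)·-0.7619 - (-2.1)·-2.6667) / (5.8) = 0.9409
  x3 = (7 - (-0.4)·-0.7619 - (1)·1.4483) / (-2.4) = -2.1862

-2.1862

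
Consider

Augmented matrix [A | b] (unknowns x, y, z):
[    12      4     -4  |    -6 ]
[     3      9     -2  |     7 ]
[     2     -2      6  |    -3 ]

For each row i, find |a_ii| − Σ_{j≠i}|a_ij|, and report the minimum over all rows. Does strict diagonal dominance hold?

row 1: |12| − (4+4) = 4
row 2: |9| − (3+2) = 4
row 3: |6| − (2+2) = 2
minimum over rows = 2 → strictly diagonally dominant (convergence guaranteed)

2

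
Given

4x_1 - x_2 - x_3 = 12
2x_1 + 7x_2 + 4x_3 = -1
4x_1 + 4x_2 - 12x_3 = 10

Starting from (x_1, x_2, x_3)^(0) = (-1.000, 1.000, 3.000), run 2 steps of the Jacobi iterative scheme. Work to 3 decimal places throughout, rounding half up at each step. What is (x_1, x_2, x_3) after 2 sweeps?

(2.399, -0.810, -0.024)

Iteration 1:
  x_1 = (12 - (-1)·1.000 - (-1)·3.000) / (4) = 4.000
  x_2 = (-1 - (2)·-1.000 - (4)·3.000) / (7) = -1.571
  x_3 = (10 - (4)·-1.000 - (4)·1.000) / (-12) = -0.833
Iteration 2:
  x_1 = (12 - (-1)·-1.571 - (-1)·-0.833) / (4) = 2.399
  x_2 = (-1 - (2)·4.000 - (4)·-0.833) / (7) = -0.810
  x_3 = (10 - (4)·4.000 - (4)·-1.571) / (-12) = -0.024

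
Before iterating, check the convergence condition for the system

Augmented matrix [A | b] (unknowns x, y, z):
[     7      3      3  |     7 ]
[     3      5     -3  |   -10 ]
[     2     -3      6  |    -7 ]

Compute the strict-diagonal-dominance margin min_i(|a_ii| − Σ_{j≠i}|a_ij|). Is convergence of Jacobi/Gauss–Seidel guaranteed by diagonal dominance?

-1

row 1: |7| − (3+3) = 1
row 2: |5| − (3+3) = -1
row 3: |6| − (2+3) = 1
minimum over rows = -1 → not strictly diagonally dominant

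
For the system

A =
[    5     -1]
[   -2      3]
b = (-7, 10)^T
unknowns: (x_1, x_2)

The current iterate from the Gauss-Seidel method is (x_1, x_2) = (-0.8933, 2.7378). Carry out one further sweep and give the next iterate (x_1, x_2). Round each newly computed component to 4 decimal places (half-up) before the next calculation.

(-0.8524, 2.7651)

One sweep:
  x_1 = (-7 - (-1)·2.7378) / (5) = -0.8524
  x_2 = (10 - (-2)·-0.8524) / (3) = 2.7651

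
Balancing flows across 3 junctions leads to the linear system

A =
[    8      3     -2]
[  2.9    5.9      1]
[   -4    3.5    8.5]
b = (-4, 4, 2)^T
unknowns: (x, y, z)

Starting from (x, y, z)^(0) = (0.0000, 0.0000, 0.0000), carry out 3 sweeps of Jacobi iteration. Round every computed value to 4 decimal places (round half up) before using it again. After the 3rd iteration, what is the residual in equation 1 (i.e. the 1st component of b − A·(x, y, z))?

Iteration 1:
  x = (-4 - (3)·0.0000 - (-2)·0.0000) / (8) = -0.5000
  y = (4 - (2.9)·0.0000 - (1)·0.0000) / (5.9) = 0.6780
  z = (2 - (-4)·0.0000 - (3.5)·0.0000) / (8.5) = 0.2353
Iteration 2:
  x = (-4 - (3)·0.6780 - (-2)·0.2353) / (8) = -0.6954
  y = (4 - (2.9)·-0.5000 - (1)·0.2353) / (5.9) = 0.8838
  z = (2 - (-4)·-0.5000 - (3.5)·0.6780) / (8.5) = -0.2792
Iteration 3:
  x = (-4 - (3)·0.8838 - (-2)·-0.2792) / (8) = -0.9012
  y = (4 - (2.9)·-0.6954 - (1)·-0.2792) / (5.9) = 1.0671
  z = (2 - (-4)·-0.6954 - (3.5)·0.8838) / (8.5) = -0.4559
Residual b − A·x = (-0.9035, 0.7735, -1.4645)

-0.9035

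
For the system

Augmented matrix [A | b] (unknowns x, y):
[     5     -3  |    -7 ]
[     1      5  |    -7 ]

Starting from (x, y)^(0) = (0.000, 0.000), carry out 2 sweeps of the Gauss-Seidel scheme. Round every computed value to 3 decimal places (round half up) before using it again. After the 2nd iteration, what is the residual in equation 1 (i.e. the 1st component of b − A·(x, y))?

Iteration 1:
  x = (-7 - (-3)·0.000) / (5) = -1.400
  y = (-7 - (1)·-1.400) / (5) = -1.120
Iteration 2:
  x = (-7 - (-3)·-1.120) / (5) = -2.072
  y = (-7 - (1)·-2.072) / (5) = -0.986
Residual b − A·x = (0.402, 0.002)

0.402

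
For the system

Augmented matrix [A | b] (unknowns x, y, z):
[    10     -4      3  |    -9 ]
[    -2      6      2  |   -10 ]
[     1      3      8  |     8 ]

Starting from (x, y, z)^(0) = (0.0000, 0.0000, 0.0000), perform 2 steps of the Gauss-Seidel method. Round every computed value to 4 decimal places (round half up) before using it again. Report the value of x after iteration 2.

-2.2417

Iteration 1:
  x = (-9 - (-4)·0.0000 - (3)·0.0000) / (10) = -0.9000
  y = (-10 - (-2)·-0.9000 - (2)·0.0000) / (6) = -1.9667
  z = (8 - (1)·-0.9000 - (3)·-1.9667) / (8) = 1.8500
Iteration 2:
  x = (-9 - (-4)·-1.9667 - (3)·1.8500) / (10) = -2.2417
  y = (-10 - (-2)·-2.2417 - (2)·1.8500) / (6) = -3.0306
  z = (8 - (1)·-2.2417 - (3)·-3.0306) / (8) = 2.4167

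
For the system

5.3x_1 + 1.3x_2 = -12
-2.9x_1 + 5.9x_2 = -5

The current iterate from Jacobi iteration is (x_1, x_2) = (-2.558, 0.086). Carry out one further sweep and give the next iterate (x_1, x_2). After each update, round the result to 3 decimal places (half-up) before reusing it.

One sweep:
  x_1 = (-12 - (1.3)·0.086) / (5.3) = -2.285
  x_2 = (-5 - (-2.9)·-2.558) / (5.9) = -2.105

(-2.285, -2.105)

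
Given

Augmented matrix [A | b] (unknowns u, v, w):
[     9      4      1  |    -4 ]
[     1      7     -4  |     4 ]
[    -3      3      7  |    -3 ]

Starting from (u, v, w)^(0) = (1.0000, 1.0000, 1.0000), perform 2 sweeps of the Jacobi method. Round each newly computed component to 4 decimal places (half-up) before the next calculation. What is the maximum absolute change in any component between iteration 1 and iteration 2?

Iteration 1:
  u = (-4 - (4)·1.0000 - (1)·1.0000) / (9) = -1.0000
  v = (4 - (1)·1.0000 - (-4)·1.0000) / (7) = 1.0000
  w = (-3 - (-3)·1.0000 - (3)·1.0000) / (7) = -0.4286
Iteration 2:
  u = (-4 - (4)·1.0000 - (1)·-0.4286) / (9) = -0.8413
  v = (4 - (1)·-1.0000 - (-4)·-0.4286) / (7) = 0.4694
  w = (-3 - (-3)·-1.0000 - (3)·1.0000) / (7) = -1.2857
Change: (0.1587, -0.5306, -0.8571) → max |·| = 0.8571

0.8571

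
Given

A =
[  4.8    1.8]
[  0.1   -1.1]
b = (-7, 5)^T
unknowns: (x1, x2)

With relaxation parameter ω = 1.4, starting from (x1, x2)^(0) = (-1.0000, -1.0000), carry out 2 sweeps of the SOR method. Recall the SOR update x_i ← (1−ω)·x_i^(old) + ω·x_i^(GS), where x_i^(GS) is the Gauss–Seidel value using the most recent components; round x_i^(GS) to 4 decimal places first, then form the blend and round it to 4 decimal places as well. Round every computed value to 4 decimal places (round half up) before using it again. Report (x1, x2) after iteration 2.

Iteration 1:
  x1: GS value = (-7 - (1.8)·-1.0000) / (4.8) = -1.0833;  x1 ← (1−ω)·-1.0000 + ω·-1.0833 = -1.1166
  x2: GS value = (5 - (0.1)·-1.1166) / (-1.1) = -4.6470;  x2 ← (1−ω)·-1.0000 + ω·-4.6470 = -6.1058
Iteration 2:
  x1: GS value = (-7 - (1.8)·-6.1058) / (4.8) = 0.8313;  x1 ← (1−ω)·-1.1166 + ω·0.8313 = 1.6105
  x2: GS value = (5 - (0.1)·1.6105) / (-1.1) = -4.3990;  x2 ← (1−ω)·-6.1058 + ω·-4.3990 = -3.7163

(1.6105, -3.7163)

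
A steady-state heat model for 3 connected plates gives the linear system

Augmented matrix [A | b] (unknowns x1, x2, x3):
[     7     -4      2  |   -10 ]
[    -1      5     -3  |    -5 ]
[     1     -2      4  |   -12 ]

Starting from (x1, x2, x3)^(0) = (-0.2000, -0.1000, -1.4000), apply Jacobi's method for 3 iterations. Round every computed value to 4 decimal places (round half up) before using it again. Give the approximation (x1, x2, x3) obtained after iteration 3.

(-2.1045, -3.5303, -4.0971)

Iteration 1:
  x1 = (-10 - (-4)·-0.1000 - (2)·-1.4000) / (7) = -1.0857
  x2 = (-5 - (-1)·-0.2000 - (-3)·-1.4000) / (5) = -1.8800
  x3 = (-12 - (1)·-0.2000 - (-2)·-0.1000) / (4) = -3.0000
Iteration 2:
  x1 = (-10 - (-4)·-1.8800 - (2)·-3.0000) / (7) = -1.6457
  x2 = (-5 - (-1)·-1.0857 - (-3)·-3.0000) / (5) = -3.0171
  x3 = (-12 - (1)·-1.0857 - (-2)·-1.8800) / (4) = -3.6686
Iteration 3:
  x1 = (-10 - (-4)·-3.0171 - (2)·-3.6686) / (7) = -2.1045
  x2 = (-5 - (-1)·-1.6457 - (-3)·-3.6686) / (5) = -3.5303
  x3 = (-12 - (1)·-1.6457 - (-2)·-3.0171) / (4) = -4.0971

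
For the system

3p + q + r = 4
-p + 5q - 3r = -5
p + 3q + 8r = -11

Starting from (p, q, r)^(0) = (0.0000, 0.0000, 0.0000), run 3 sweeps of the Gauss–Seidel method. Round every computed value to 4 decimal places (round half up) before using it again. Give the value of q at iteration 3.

-1.2373

Iteration 1:
  p = (4 - (1)·0.0000 - (1)·0.0000) / (3) = 1.3333
  q = (-5 - (-1)·1.3333 - (-3)·0.0000) / (5) = -0.7333
  r = (-11 - (1)·1.3333 - (3)·-0.7333) / (8) = -1.2667
Iteration 2:
  p = (4 - (1)·-0.7333 - (1)·-1.2667) / (3) = 2.0000
  q = (-5 - (-1)·2.0000 - (-3)·-1.2667) / (5) = -1.3600
  r = (-11 - (1)·2.0000 - (3)·-1.3600) / (8) = -1.1150
Iteration 3:
  p = (4 - (1)·-1.3600 - (1)·-1.1150) / (3) = 2.1583
  q = (-5 - (-1)·2.1583 - (-3)·-1.1150) / (5) = -1.2373
  r = (-11 - (1)·2.1583 - (3)·-1.2373) / (8) = -1.1808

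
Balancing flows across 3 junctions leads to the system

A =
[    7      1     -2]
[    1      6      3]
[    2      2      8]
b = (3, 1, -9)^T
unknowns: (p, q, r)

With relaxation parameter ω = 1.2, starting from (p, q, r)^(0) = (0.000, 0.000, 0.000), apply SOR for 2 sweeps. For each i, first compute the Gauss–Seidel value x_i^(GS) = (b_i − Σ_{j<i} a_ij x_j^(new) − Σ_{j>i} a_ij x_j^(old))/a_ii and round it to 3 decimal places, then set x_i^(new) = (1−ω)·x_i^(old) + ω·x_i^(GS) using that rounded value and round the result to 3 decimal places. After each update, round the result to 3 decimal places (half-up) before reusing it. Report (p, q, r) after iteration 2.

(-0.132, 1.128, -1.342)

Iteration 1:
  p: GS value = (3 - (1)·0.000 - (-2)·0.000) / (7) = 0.429;  p ← (1−ω)·0.000 + ω·0.429 = 0.515
  q: GS value = (1 - (1)·0.515 - (3)·0.000) / (6) = 0.081;  q ← (1−ω)·0.000 + ω·0.081 = 0.097
  r: GS value = (-9 - (2)·0.515 - (2)·0.097) / (8) = -1.278;  r ← (1−ω)·0.000 + ω·-1.278 = -1.534
Iteration 2:
  p: GS value = (3 - (1)·0.097 - (-2)·-1.534) / (7) = -0.024;  p ← (1−ω)·0.515 + ω·-0.024 = -0.132
  q: GS value = (1 - (1)·-0.132 - (3)·-1.534) / (6) = 0.956;  q ← (1−ω)·0.097 + ω·0.956 = 1.128
  r: GS value = (-9 - (2)·-0.132 - (2)·1.128) / (8) = -1.374;  r ← (1−ω)·-1.534 + ω·-1.374 = -1.342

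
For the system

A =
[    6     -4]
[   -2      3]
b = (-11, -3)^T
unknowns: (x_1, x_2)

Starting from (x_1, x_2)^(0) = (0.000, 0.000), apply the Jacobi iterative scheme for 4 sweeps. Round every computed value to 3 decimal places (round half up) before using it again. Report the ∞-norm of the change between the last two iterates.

Iteration 1:
  x_1 = (-11 - (-4)·0.000) / (6) = -1.833
  x_2 = (-3 - (-2)·0.000) / (3) = -1.000
Iteration 2:
  x_1 = (-11 - (-4)·-1.000) / (6) = -2.500
  x_2 = (-3 - (-2)·-1.833) / (3) = -2.222
Iteration 3:
  x_1 = (-11 - (-4)·-2.222) / (6) = -3.315
  x_2 = (-3 - (-2)·-2.500) / (3) = -2.667
Iteration 4:
  x_1 = (-11 - (-4)·-2.667) / (6) = -3.611
  x_2 = (-3 - (-2)·-3.315) / (3) = -3.210
Change: (-0.296, -0.543) → max |·| = 0.543

0.543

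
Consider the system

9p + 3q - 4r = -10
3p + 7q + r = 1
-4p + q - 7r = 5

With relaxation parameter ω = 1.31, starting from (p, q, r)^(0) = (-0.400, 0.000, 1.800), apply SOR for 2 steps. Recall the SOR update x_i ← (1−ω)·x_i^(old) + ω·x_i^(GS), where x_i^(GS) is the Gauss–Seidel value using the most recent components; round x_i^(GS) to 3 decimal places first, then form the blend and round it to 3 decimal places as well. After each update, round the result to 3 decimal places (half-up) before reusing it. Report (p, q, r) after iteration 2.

(-2.117, 1.612, 1.348)

Iteration 1:
  p: GS value = (-10 - (3)·0.000 - (-4)·1.800) / (9) = -0.311;  p ← (1−ω)·-0.400 + ω·-0.311 = -0.283
  q: GS value = (1 - (3)·-0.283 - (1)·1.800) / (7) = 0.007;  q ← (1−ω)·0.000 + ω·0.007 = 0.009
  r: GS value = (5 - (-4)·-0.283 - (1)·0.009) / (-7) = -0.551;  r ← (1−ω)·1.800 + ω·-0.551 = -1.280
Iteration 2:
  p: GS value = (-10 - (3)·0.009 - (-4)·-1.280) / (9) = -1.683;  p ← (1−ω)·-0.283 + ω·-1.683 = -2.117
  q: GS value = (1 - (3)·-2.117 - (1)·-1.280) / (7) = 1.233;  q ← (1−ω)·0.009 + ω·1.233 = 1.612
  r: GS value = (5 - (-4)·-2.117 - (1)·1.612) / (-7) = 0.726;  r ← (1−ω)·-1.280 + ω·0.726 = 1.348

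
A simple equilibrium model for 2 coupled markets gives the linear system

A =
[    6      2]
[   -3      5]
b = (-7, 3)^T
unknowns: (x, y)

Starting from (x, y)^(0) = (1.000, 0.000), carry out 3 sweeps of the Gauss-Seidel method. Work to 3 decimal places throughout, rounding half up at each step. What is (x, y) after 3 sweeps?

(-1.140, -0.084)

Iteration 1:
  x = (-7 - (2)·0.000) / (6) = -1.167
  y = (3 - (-3)·-1.167) / (5) = -0.100
Iteration 2:
  x = (-7 - (2)·-0.100) / (6) = -1.133
  y = (3 - (-3)·-1.133) / (5) = -0.080
Iteration 3:
  x = (-7 - (2)·-0.080) / (6) = -1.140
  y = (3 - (-3)·-1.140) / (5) = -0.084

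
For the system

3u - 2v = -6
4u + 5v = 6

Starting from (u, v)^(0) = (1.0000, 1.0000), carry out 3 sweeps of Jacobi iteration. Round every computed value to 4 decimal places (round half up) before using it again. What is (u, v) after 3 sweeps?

Iteration 1:
  u = (-6 - (-2)·1.0000) / (3) = -1.3333
  v = (6 - (4)·1.0000) / (5) = 0.4000
Iteration 2:
  u = (-6 - (-2)·0.4000) / (3) = -1.7333
  v = (6 - (4)·-1.3333) / (5) = 2.2666
Iteration 3:
  u = (-6 - (-2)·2.2666) / (3) = -0.4889
  v = (6 - (4)·-1.7333) / (5) = 2.5866

(-0.4889, 2.5866)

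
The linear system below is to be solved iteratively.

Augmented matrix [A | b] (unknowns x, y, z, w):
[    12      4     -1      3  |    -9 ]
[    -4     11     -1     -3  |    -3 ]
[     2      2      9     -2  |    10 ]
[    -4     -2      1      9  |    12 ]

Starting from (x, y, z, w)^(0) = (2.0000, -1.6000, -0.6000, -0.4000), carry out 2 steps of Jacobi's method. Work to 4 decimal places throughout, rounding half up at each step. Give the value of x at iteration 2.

-1.2525

Iteration 1:
  x = (-9 - (4)·-1.6000 - (-1)·-0.6000 - (3)·-0.4000) / (12) = -0.1667
  y = (-3 - (-4)·2.0000 - (-1)·-0.6000 - (-3)·-0.4000) / (11) = 0.2909
  z = (10 - (2)·2.0000 - (2)·-1.6000 - (-2)·-0.4000) / (9) = 0.9333
  w = (12 - (-4)·2.0000 - (-2)·-1.6000 - (1)·-0.6000) / (9) = 1.9333
Iteration 2:
  x = (-9 - (4)·0.2909 - (-1)·0.9333 - (3)·1.9333) / (12) = -1.2525
  y = (-3 - (-4)·-0.1667 - (-1)·0.9333 - (-3)·1.9333) / (11) = 0.2788
  z = (10 - (2)·-0.1667 - (2)·0.2909 - (-2)·1.9333) / (9) = 1.5131
  w = (12 - (-4)·-0.1667 - (-2)·0.2909 - (1)·0.9333) / (9) = 1.2202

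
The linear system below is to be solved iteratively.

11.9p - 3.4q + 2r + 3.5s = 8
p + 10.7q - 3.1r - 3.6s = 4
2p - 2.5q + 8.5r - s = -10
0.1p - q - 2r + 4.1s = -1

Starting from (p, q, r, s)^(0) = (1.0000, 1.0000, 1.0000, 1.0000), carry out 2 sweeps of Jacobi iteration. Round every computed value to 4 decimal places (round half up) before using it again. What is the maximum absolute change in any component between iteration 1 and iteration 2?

Iteration 1:
  p = (8 - (-3.4)·1.0000 - (2)·1.0000 - (3.5)·1.0000) / (11.9) = 0.4958
  q = (4 - (1)·1.0000 - (-3.1)·1.0000 - (-3.6)·1.0000) / (10.7) = 0.9065
  r = (-10 - (2)·1.0000 - (-2.5)·1.0000 - (-1)·1.0000) / (8.5) = -1.0000
  s = (-1 - (0.1)·1.0000 - (-1)·1.0000 - (-2)·1.0000) / (4.1) = 0.4634
Iteration 2:
  p = (8 - (-3.4)·0.9065 - (2)·-1.0000 - (3.5)·0.4634) / (11.9) = 0.9630
  q = (4 - (1)·0.4958 - (-3.1)·-1.0000 - (-3.6)·0.4634) / (10.7) = 0.1937
  r = (-10 - (2)·0.4958 - (-2.5)·0.9065 - (-1)·0.4634) / (8.5) = -0.9720
  s = (-1 - (0.1)·0.4958 - (-1)·0.9065 - (-2)·-1.0000) / (4.1) = -0.5227
Change: (0.4672, -0.7128, 0.0280, -0.9861) → max |·| = 0.9861

0.9861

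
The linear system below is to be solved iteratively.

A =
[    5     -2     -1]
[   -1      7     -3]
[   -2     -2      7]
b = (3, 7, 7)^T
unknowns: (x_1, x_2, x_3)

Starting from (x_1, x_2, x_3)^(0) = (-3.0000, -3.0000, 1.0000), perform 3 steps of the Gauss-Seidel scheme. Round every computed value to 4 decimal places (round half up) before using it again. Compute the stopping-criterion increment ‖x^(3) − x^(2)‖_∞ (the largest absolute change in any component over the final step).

Iteration 1:
  x_1 = (3 - (-2)·-3.0000 - (-1)·1.0000) / (5) = -0.4000
  x_2 = (7 - (-1)·-0.4000 - (-3)·1.0000) / (7) = 1.3714
  x_3 = (7 - (-2)·-0.4000 - (-2)·1.3714) / (7) = 1.2775
Iteration 2:
  x_1 = (3 - (-2)·1.3714 - (-1)·1.2775) / (5) = 1.4041
  x_2 = (7 - (-1)·1.4041 - (-3)·1.2775) / (7) = 1.7481
  x_3 = (7 - (-2)·1.4041 - (-2)·1.7481) / (7) = 1.9006
Iteration 3:
  x_1 = (3 - (-2)·1.7481 - (-1)·1.9006) / (5) = 1.6794
  x_2 = (7 - (-1)·1.6794 - (-3)·1.9006) / (7) = 2.0545
  x_3 = (7 - (-2)·1.6794 - (-2)·2.0545) / (7) = 2.0668
Change: (0.2753, 0.3064, 0.1662) → max |·| = 0.3064

0.3064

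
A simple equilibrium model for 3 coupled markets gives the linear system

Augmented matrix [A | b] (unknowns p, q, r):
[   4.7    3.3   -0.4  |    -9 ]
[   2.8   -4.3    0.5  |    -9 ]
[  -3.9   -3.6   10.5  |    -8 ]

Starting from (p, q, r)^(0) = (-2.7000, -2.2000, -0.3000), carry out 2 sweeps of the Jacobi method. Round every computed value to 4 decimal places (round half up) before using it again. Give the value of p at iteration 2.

-2.3399

Iteration 1:
  p = (-9 - (3.3)·-2.2000 - (-0.4)·-0.3000) / (4.7) = -0.3957
  q = (-9 - (2.8)·-2.7000 - (0.5)·-0.3000) / (-4.3) = 0.3000
  r = (-8 - (-3.9)·-2.7000 - (-3.6)·-2.2000) / (10.5) = -2.5190
Iteration 2:
  p = (-9 - (3.3)·0.3000 - (-0.4)·-2.5190) / (4.7) = -2.3399
  q = (-9 - (2.8)·-0.3957 - (0.5)·-2.5190) / (-4.3) = 1.5425
  r = (-8 - (-3.9)·-0.3957 - (-3.6)·0.3000) / (10.5) = -0.8060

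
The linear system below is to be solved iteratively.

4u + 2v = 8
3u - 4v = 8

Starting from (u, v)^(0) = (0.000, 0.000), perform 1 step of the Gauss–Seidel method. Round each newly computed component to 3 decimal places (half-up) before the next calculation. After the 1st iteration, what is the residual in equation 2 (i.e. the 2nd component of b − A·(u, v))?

Iteration 1:
  u = (8 - (2)·0.000) / (4) = 2.000
  v = (8 - (3)·2.000) / (-4) = -0.500
Residual b − A·x = (1.000, 0.000)

0.000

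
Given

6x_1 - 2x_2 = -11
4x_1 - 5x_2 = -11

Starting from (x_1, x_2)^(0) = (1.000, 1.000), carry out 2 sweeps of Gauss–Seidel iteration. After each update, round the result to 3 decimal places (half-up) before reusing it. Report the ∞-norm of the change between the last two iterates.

0.000

Iteration 1:
  x_1 = (-11 - (-2)·1.000) / (6) = -1.500
  x_2 = (-11 - (4)·-1.500) / (-5) = 1.000
Iteration 2:
  x_1 = (-11 - (-2)·1.000) / (6) = -1.500
  x_2 = (-11 - (4)·-1.500) / (-5) = 1.000
Change: (0.000, 0.000) → max |·| = 0.000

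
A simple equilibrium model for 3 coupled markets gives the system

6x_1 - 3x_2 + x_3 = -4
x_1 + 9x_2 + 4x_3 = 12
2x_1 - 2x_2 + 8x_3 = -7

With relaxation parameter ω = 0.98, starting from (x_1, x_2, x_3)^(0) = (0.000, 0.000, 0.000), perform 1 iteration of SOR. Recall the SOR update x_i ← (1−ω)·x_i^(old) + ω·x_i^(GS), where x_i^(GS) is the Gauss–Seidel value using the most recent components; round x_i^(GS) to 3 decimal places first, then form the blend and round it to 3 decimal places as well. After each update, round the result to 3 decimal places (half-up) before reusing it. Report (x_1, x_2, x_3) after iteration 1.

(-0.654, 1.378, -0.360)

Iteration 1:
  x_1: GS value = (-4 - (-3)·0.000 - (1)·0.000) / (6) = -0.667;  x_1 ← (1−ω)·0.000 + ω·-0.667 = -0.654
  x_2: GS value = (12 - (1)·-0.654 - (4)·0.000) / (9) = 1.406;  x_2 ← (1−ω)·0.000 + ω·1.406 = 1.378
  x_3: GS value = (-7 - (2)·-0.654 - (-2)·1.378) / (8) = -0.367;  x_3 ← (1−ω)·0.000 + ω·-0.367 = -0.360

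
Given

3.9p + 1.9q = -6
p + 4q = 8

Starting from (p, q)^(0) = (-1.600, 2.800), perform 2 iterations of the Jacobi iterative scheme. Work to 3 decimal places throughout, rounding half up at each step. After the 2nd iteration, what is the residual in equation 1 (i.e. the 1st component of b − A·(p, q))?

-0.618

Iteration 1:
  p = (-6 - (1.9)·2.800) / (3.9) = -2.903
  q = (8 - (1)·-1.600) / (4) = 2.400
Iteration 2:
  p = (-6 - (1.9)·2.400) / (3.9) = -2.708
  q = (8 - (1)·-2.903) / (4) = 2.726
Residual b − A·x = (-0.618, -0.196)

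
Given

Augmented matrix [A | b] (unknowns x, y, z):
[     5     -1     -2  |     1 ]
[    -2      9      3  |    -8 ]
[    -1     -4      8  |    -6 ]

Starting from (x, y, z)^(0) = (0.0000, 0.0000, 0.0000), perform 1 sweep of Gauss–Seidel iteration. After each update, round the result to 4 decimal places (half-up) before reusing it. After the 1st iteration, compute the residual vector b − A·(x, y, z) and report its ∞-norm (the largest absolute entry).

3.4412

Iteration 1:
  x = (1 - (-1)·0.0000 - (-2)·0.0000) / (5) = 0.2000
  y = (-8 - (-2)·0.2000 - (3)·0.0000) / (9) = -0.8444
  z = (-6 - (-1)·0.2000 - (-4)·-0.8444) / (8) = -1.1472
Residual b − A·x = (-3.1388, 3.4412, 0.0000); ∞-norm = 3.4412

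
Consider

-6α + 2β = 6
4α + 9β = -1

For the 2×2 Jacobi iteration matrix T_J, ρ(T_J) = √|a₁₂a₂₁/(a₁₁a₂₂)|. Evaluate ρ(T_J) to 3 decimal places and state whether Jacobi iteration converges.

0.385

a₁₂a₂₁/(a₁₁a₂₂) = (2)·(4) / ((-6)·(9)) = -0.148148
ρ = √|-0.148148| = √0.148148 = 0.385
ρ < 1, so Jacobi converges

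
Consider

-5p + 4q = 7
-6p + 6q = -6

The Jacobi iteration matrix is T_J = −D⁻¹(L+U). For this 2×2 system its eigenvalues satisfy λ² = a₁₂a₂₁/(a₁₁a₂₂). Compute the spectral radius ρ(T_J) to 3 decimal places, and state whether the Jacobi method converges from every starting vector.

0.894

a₁₂a₂₁/(a₁₁a₂₂) = (4)·(-6) / ((-5)·(6)) = 0.800000
ρ = √|0.800000| = √0.800000 = 0.894
ρ < 1, so Jacobi converges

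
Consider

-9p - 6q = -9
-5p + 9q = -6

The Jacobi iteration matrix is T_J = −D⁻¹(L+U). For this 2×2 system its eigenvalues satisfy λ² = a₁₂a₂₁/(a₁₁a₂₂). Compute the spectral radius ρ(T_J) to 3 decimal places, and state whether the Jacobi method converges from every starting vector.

a₁₂a₂₁/(a₁₁a₂₂) = (-6)·(-5) / ((-9)·(9)) = -0.370370
ρ = √|-0.370370| = √0.370370 = 0.609
ρ < 1, so Jacobi converges

0.609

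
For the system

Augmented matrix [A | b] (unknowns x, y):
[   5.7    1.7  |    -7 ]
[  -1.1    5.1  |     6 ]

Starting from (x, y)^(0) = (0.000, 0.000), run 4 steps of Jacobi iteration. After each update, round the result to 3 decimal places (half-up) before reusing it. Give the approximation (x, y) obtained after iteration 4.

Iteration 1:
  x = (-7 - (1.7)·0.000) / (5.7) = -1.228
  y = (6 - (-1.1)·0.000) / (5.1) = 1.176
Iteration 2:
  x = (-7 - (1.7)·1.176) / (5.7) = -1.579
  y = (6 - (-1.1)·-1.228) / (5.1) = 0.912
Iteration 3:
  x = (-7 - (1.7)·0.912) / (5.7) = -1.500
  y = (6 - (-1.1)·-1.579) / (5.1) = 0.836
Iteration 4:
  x = (-7 - (1.7)·0.836) / (5.7) = -1.477
  y = (6 - (-1.1)·-1.500) / (5.1) = 0.853

(-1.477, 0.853)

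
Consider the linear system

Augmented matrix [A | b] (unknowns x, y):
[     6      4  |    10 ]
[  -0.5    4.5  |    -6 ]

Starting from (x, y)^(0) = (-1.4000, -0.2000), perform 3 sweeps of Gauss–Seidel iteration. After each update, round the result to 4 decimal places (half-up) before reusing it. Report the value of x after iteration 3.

2.3761

Iteration 1:
  x = (10 - (4)·-0.2000) / (6) = 1.8000
  y = (-6 - (-0.5)·1.8000) / (4.5) = -1.1333
Iteration 2:
  x = (10 - (4)·-1.1333) / (6) = 2.4222
  y = (-6 - (-0.5)·2.4222) / (4.5) = -1.0642
Iteration 3:
  x = (10 - (4)·-1.0642) / (6) = 2.3761
  y = (-6 - (-0.5)·2.3761) / (4.5) = -1.0693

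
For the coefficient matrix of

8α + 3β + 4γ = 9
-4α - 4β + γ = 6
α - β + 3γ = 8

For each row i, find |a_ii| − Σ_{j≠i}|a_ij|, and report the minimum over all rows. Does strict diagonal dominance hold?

-1

row 1: |8| − (3+4) = 1
row 2: |-4| − (4+1) = -1
row 3: |3| − (1+1) = 1
minimum over rows = -1 → not strictly diagonally dominant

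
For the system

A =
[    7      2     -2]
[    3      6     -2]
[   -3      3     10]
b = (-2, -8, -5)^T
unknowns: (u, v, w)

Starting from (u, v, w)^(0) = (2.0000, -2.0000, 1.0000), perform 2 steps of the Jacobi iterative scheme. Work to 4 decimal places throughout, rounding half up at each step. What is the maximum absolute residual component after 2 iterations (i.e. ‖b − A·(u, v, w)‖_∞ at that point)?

2.0998

Iteration 1:
  u = (-2 - (2)·-2.0000 - (-2)·1.0000) / (7) = 0.5714
  v = (-8 - (3)·2.0000 - (-2)·1.0000) / (6) = -2.0000
  w = (-5 - (-3)·2.0000 - (3)·-2.0000) / (10) = 0.7000
Iteration 2:
  u = (-2 - (2)·-2.0000 - (-2)·0.7000) / (7) = 0.4857
  v = (-8 - (3)·0.5714 - (-2)·0.7000) / (6) = -1.3857
  w = (-5 - (-3)·0.5714 - (3)·-2.0000) / (10) = 0.2714
Residual b − A·x = (-2.0857, -0.6001, -2.0998); ∞-norm = 2.0998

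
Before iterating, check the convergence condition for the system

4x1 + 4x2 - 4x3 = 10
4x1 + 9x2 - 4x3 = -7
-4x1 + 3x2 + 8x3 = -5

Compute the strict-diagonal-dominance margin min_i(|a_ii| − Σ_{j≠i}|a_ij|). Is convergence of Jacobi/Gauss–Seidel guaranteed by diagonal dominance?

row 1: |4| − (4+4) = -4
row 2: |9| − (4+4) = 1
row 3: |8| − (4+3) = 1
minimum over rows = -4 → not strictly diagonally dominant

-4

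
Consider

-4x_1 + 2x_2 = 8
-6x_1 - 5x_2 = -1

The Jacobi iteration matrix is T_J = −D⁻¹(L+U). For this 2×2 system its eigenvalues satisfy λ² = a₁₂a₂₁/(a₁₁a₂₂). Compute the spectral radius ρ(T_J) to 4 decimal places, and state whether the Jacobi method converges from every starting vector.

a₁₂a₂₁/(a₁₁a₂₂) = (2)·(-6) / ((-4)·(-5)) = -0.600000
ρ = √|-0.600000| = √0.600000 = 0.7746
ρ < 1, so Jacobi converges

0.7746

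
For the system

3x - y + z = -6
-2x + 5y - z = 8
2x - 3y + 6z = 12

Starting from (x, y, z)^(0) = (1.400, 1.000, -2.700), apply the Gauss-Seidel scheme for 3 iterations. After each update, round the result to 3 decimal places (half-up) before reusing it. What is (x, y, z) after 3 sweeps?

(-2.779, 1.171, 3.512)

Iteration 1:
  x = (-6 - (-1)·1.000 - (1)·-2.700) / (3) = -0.767
  y = (8 - (-2)·-0.767 - (-1)·-2.700) / (5) = 0.753
  z = (12 - (2)·-0.767 - (-3)·0.753) / (6) = 2.632
Iteration 2:
  x = (-6 - (-1)·0.753 - (1)·2.632) / (3) = -2.626
  y = (8 - (-2)·-2.626 - (-1)·2.632) / (5) = 1.076
  z = (12 - (2)·-2.626 - (-3)·1.076) / (6) = 3.413
Iteration 3:
  x = (-6 - (-1)·1.076 - (1)·3.413) / (3) = -2.779
  y = (8 - (-2)·-2.779 - (-1)·3.413) / (5) = 1.171
  z = (12 - (2)·-2.779 - (-3)·1.171) / (6) = 3.512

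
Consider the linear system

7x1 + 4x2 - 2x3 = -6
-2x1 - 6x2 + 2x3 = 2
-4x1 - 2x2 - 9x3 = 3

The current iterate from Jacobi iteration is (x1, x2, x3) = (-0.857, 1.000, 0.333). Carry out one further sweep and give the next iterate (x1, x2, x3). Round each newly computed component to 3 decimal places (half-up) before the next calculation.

One sweep:
  x1 = (-6 - (4)·1.000 - (-2)·0.333) / (7) = -1.333
  x2 = (2 - (-2)·-0.857 - (2)·0.333) / (-6) = 0.063
  x3 = (3 - (-4)·-0.857 - (-2)·1.000) / (-9) = -0.175

(-1.333, 0.063, -0.175)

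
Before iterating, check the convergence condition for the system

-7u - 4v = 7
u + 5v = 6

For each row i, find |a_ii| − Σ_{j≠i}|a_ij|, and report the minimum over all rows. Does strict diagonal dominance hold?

row 1: |-7| − (4) = 3
row 2: |5| − (1) = 4
minimum over rows = 3 → strictly diagonally dominant (convergence guaranteed)

3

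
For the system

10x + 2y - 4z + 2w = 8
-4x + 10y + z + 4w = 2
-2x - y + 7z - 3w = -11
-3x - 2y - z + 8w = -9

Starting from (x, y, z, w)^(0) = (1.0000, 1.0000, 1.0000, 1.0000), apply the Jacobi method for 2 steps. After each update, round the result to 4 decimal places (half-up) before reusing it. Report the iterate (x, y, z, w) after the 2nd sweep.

Iteration 1:
  x = (8 - (2)·1.0000 - (-4)·1.0000 - (2)·1.0000) / (10) = 0.8000
  y = (2 - (-4)·1.0000 - (1)·1.0000 - (4)·1.0000) / (10) = 0.1000
  z = (-11 - (-2)·1.0000 - (-1)·1.0000 - (-3)·1.0000) / (7) = -0.7143
  w = (-9 - (-3)·1.0000 - (-2)·1.0000 - (-1)·1.0000) / (8) = -0.3750
Iteration 2:
  x = (8 - (2)·0.1000 - (-4)·-0.7143 - (2)·-0.3750) / (10) = 0.5693
  y = (2 - (-4)·0.8000 - (1)·-0.7143 - (4)·-0.3750) / (10) = 0.7414
  z = (-11 - (-2)·0.8000 - (-1)·0.1000 - (-3)·-0.3750) / (7) = -1.4893
  w = (-9 - (-3)·0.8000 - (-2)·0.1000 - (-1)·-0.7143) / (8) = -0.8893

(0.5693, 0.7414, -1.4893, -0.8893)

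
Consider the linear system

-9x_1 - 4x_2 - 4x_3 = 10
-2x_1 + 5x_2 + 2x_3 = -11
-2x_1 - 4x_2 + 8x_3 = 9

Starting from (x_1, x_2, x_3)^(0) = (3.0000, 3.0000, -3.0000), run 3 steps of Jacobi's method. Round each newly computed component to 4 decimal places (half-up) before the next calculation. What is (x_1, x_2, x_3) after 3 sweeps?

Iteration 1:
  x_1 = (10 - (-4)·3.0000 - (-4)·-3.0000) / (-9) = -1.1111
  x_2 = (-11 - (-2)·3.0000 - (2)·-3.0000) / (5) = 0.2000
  x_3 = (9 - (-2)·3.0000 - (-4)·3.0000) / (8) = 3.3750
Iteration 2:
  x_1 = (10 - (-4)·0.2000 - (-4)·3.3750) / (-9) = -2.7000
  x_2 = (-11 - (-2)·-1.1111 - (2)·3.3750) / (5) = -3.9944
  x_3 = (9 - (-2)·-1.1111 - (-4)·0.2000) / (8) = 0.9472
Iteration 3:
  x_1 = (10 - (-4)·-3.9944 - (-4)·0.9472) / (-9) = 0.2432
  x_2 = (-11 - (-2)·-2.7000 - (2)·0.9472) / (5) = -3.6589
  x_3 = (9 - (-2)·-2.7000 - (-4)·-3.9944) / (8) = -1.5472

(0.2432, -3.6589, -1.5472)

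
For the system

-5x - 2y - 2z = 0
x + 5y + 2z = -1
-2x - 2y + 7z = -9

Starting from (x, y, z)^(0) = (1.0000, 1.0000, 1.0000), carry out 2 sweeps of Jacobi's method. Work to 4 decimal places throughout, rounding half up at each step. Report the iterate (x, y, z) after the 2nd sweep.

(0.6057, 0.2457, -1.7429)

Iteration 1:
  x = (0 - (-2)·1.0000 - (-2)·1.0000) / (-5) = -0.8000
  y = (-1 - (1)·1.0000 - (2)·1.0000) / (5) = -0.8000
  z = (-9 - (-2)·1.0000 - (-2)·1.0000) / (7) = -0.7143
Iteration 2:
  x = (0 - (-2)·-0.8000 - (-2)·-0.7143) / (-5) = 0.6057
  y = (-1 - (1)·-0.8000 - (2)·-0.7143) / (5) = 0.2457
  z = (-9 - (-2)·-0.8000 - (-2)·-0.8000) / (7) = -1.7429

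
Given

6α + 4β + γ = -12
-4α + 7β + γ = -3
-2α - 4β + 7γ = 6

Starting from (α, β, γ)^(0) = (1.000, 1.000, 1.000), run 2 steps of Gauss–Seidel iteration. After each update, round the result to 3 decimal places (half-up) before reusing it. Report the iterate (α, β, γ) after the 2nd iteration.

(-0.339, -0.450, 0.503)

Iteration 1:
  α = (-12 - (4)·1.000 - (1)·1.000) / (6) = -2.833
  β = (-3 - (-4)·-2.833 - (1)·1.000) / (7) = -2.190
  γ = (6 - (-2)·-2.833 - (-4)·-2.190) / (7) = -1.204
Iteration 2:
  α = (-12 - (4)·-2.190 - (1)·-1.204) / (6) = -0.339
  β = (-3 - (-4)·-0.339 - (1)·-1.204) / (7) = -0.450
  γ = (6 - (-2)·-0.339 - (-4)·-0.450) / (7) = 0.503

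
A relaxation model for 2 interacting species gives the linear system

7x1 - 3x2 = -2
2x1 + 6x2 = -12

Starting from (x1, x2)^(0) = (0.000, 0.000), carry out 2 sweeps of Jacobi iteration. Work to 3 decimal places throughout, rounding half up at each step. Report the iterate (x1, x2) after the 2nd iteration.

Iteration 1:
  x1 = (-2 - (-3)·0.000) / (7) = -0.286
  x2 = (-12 - (2)·0.000) / (6) = -2.000
Iteration 2:
  x1 = (-2 - (-3)·-2.000) / (7) = -1.143
  x2 = (-12 - (2)·-0.286) / (6) = -1.905

(-1.143, -1.905)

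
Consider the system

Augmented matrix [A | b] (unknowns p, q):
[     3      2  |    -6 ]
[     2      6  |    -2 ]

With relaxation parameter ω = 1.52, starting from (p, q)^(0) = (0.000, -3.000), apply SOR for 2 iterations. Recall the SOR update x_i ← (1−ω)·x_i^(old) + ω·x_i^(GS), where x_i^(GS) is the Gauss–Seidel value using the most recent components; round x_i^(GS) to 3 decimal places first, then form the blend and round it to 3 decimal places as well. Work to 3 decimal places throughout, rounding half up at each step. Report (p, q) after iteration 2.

Iteration 1:
  p: GS value = (-6 - (2)·-3.000) / (3) = 0.000;  p ← (1−ω)·0.000 + ω·0.000 = 0.000
  q: GS value = (-2 - (2)·0.000) / (6) = -0.333;  q ← (1−ω)·-3.000 + ω·-0.333 = 1.054
Iteration 2:
  p: GS value = (-6 - (2)·1.054) / (3) = -2.703;  p ← (1−ω)·0.000 + ω·-2.703 = -4.109
  q: GS value = (-2 - (2)·-4.109) / (6) = 1.036;  q ← (1−ω)·1.054 + ω·1.036 = 1.027

(-4.109, 1.027)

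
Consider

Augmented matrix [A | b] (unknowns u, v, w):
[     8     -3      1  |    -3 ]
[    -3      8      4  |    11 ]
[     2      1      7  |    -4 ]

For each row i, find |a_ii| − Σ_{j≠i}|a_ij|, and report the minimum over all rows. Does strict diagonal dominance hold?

1

row 1: |8| − (3+1) = 4
row 2: |8| − (3+4) = 1
row 3: |7| − (2+1) = 4
minimum over rows = 1 → strictly diagonally dominant (convergence guaranteed)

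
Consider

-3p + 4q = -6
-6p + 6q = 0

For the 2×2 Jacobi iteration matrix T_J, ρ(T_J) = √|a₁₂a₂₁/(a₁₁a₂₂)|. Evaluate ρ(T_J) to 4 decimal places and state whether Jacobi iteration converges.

1.1547

a₁₂a₂₁/(a₁₁a₂₂) = (4)·(-6) / ((-3)·(6)) = 1.333333
ρ = √|1.333333| = √1.333333 = 1.1547
ρ > 1, so Jacobi diverges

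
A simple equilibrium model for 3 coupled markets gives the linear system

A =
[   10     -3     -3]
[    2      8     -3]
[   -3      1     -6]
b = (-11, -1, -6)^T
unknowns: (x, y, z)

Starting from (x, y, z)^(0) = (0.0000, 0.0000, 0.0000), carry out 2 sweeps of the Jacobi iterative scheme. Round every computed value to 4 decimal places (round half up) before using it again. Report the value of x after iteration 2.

-0.8375

Iteration 1:
  x = (-11 - (-3)·0.0000 - (-3)·0.0000) / (10) = -1.1000
  y = (-1 - (2)·0.0000 - (-3)·0.0000) / (8) = -0.1250
  z = (-6 - (-3)·0.0000 - (1)·0.0000) / (-6) = 1.0000
Iteration 2:
  x = (-11 - (-3)·-0.1250 - (-3)·1.0000) / (10) = -0.8375
  y = (-1 - (2)·-1.1000 - (-3)·1.0000) / (8) = 0.5250
  z = (-6 - (-3)·-1.1000 - (1)·-0.1250) / (-6) = 1.5292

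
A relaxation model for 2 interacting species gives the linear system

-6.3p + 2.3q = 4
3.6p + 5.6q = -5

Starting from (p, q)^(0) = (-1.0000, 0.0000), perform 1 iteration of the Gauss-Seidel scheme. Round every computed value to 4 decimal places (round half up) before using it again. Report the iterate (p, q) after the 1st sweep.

(-0.6349, -0.4847)

Iteration 1:
  p = (4 - (2.3)·0.0000) / (-6.3) = -0.6349
  q = (-5 - (3.6)·-0.6349) / (5.6) = -0.4847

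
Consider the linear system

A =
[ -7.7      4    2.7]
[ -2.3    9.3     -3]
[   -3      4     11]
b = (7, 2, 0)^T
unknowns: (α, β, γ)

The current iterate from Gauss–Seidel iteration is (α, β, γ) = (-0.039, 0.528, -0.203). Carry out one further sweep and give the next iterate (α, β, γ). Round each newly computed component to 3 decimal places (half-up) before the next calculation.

(-0.706, -0.025, -0.183)

One sweep:
  α = (7 - (4)·0.528 - (2.7)·-0.203) / (-7.7) = -0.706
  β = (2 - (-2.3)·-0.706 - (-3)·-0.203) / (9.3) = -0.025
  γ = (0 - (-3)·-0.706 - (4)·-0.025) / (11) = -0.183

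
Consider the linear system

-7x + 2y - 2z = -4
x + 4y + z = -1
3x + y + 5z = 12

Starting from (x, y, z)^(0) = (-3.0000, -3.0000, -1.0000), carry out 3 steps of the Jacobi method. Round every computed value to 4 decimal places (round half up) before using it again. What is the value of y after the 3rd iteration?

Iteration 1:
  x = (-4 - (2)·-3.0000 - (-2)·-1.0000) / (-7) = 0.0000
  y = (-1 - (1)·-3.0000 - (1)·-1.0000) / (4) = 0.7500
  z = (12 - (3)·-3.0000 - (1)·-3.0000) / (5) = 4.8000
Iteration 2:
  x = (-4 - (2)·0.7500 - (-2)·4.8000) / (-7) = -0.5857
  y = (-1 - (1)·0.0000 - (1)·4.8000) / (4) = -1.4500
  z = (12 - (3)·0.0000 - (1)·0.7500) / (5) = 2.2500
Iteration 3:
  x = (-4 - (2)·-1.4500 - (-2)·2.2500) / (-7) = -0.4857
  y = (-1 - (1)·-0.5857 - (1)·2.2500) / (4) = -0.6661
  z = (12 - (3)·-0.5857 - (1)·-1.4500) / (5) = 3.0414

-0.6661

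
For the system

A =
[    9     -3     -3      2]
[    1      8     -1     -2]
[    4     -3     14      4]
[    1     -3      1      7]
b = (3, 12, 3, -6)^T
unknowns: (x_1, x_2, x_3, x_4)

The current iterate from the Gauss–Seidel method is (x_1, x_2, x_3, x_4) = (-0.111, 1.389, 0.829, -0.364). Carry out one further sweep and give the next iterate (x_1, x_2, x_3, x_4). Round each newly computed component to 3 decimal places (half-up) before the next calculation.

(1.154, 1.368, 0.282, -0.476)

One sweep:
  x_1 = (3 - (-3)·1.389 - (-3)·0.829 - (2)·-0.364) / (9) = 1.154
  x_2 = (12 - (1)·1.154 - (-1)·0.829 - (-2)·-0.364) / (8) = 1.368
  x_3 = (3 - (4)·1.154 - (-3)·1.368 - (4)·-0.364) / (14) = 0.282
  x_4 = (-6 - (1)·1.154 - (-3)·1.368 - (1)·0.282) / (7) = -0.476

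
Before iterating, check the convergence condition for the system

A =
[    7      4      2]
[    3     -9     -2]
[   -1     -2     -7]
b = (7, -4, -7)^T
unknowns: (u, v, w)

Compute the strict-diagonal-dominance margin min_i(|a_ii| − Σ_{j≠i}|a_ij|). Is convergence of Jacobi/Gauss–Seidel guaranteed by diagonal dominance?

row 1: |7| − (4+2) = 1
row 2: |-9| − (3+2) = 4
row 3: |-7| − (1+2) = 4
minimum over rows = 1 → strictly diagonally dominant (convergence guaranteed)

1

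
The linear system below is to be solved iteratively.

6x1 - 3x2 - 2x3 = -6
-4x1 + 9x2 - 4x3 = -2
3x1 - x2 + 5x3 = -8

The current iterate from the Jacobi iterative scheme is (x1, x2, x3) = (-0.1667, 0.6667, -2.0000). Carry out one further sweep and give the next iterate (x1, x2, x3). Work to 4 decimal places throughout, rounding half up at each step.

One sweep:
  x1 = (-6 - (-3)·0.6667 - (-2)·-2.0000) / (6) = -1.3333
  x2 = (-2 - (-4)·-0.1667 - (-4)·-2.0000) / (9) = -1.1852
  x3 = (-8 - (3)·-0.1667 - (-1)·0.6667) / (5) = -1.3666

(-1.3333, -1.1852, -1.3666)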